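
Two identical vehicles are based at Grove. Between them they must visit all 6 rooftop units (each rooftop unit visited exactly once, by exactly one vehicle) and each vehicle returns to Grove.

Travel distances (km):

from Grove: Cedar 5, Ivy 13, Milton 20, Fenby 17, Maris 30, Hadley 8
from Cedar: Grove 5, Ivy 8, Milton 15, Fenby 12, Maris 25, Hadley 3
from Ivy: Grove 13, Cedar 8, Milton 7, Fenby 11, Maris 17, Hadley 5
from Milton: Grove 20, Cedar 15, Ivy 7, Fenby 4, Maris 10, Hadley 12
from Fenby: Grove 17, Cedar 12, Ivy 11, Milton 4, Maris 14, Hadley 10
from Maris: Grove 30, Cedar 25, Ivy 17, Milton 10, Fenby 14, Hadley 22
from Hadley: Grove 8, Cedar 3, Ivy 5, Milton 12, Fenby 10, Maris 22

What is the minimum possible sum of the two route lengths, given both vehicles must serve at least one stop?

Try each way of splitting the stops between the two vehicles (each non-empty) and, for each split, find the best tour for each vehicle:
  {Cedar} + {Ivy, Milton, Fenby, Maris, Hadley}: 10 + 61 = 71
  {Ivy} + {Cedar, Milton, Fenby, Maris, Hadley}: 26 + 61 = 87
  {Cedar, Ivy} + {Milton, Fenby, Maris, Hadley}: 26 + 61 = 87
  {Milton} + {Cedar, Ivy, Fenby, Maris, Hadley}: 40 + 61 = 101
  {Cedar, Milton} + {Ivy, Fenby, Maris, Hadley}: 40 + 61 = 101
  {Ivy, Milton} + {Cedar, Fenby, Maris, Hadley}: 40 + 61 = 101
  … (31 splits in total)
Best: vehicle 1 Grove → Cedar → Grove = 10; vehicle 2 Grove → Fenby → Milton → Maris → Ivy → Hadley → Grove = 61; combined 71.

71 km — the smallest possible combined total.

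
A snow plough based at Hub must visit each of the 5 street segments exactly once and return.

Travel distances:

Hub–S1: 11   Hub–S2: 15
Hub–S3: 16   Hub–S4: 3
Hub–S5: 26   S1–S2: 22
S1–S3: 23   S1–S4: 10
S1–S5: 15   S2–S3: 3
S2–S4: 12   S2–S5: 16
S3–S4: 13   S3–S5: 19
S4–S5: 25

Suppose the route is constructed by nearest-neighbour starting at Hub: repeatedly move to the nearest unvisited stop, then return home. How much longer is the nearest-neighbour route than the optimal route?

Excess over optimum: 2.

Hub: S4=3, S1=11, S2=15, S3=16, S5=26 ⇒ S4
S4: S1=10, S2=12, S3=13, S5=25 ⇒ S1
S1: S5=15, S2=22, S3=23 ⇒ S5
S5: S2=16, S3=19 ⇒ S2
S2: S3=3 ⇒ S3
NN route Hub → S4 → S1 → S5 → S2 → S3 → Hub costs 63.
Optimal: Hub → S1 → S5 → S2 → S3 → S4 → Hub costs 61 (by enumerating all 60 distinct tours).
Excess = 63 − 61 = 2.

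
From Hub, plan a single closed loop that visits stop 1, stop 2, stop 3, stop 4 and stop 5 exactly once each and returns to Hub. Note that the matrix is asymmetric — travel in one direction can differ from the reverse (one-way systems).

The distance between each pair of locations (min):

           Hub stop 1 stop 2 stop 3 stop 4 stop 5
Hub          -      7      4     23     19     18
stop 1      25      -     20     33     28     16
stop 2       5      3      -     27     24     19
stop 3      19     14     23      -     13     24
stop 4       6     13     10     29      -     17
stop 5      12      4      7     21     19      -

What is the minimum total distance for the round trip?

63 min — the shortest possible round trip.

Hub → stop 1 → stop 2 → stop 3 → stop 4 → stop 5 → Hub: 7+20+27+13+17+12 = 96
Hub → stop 1 → stop 2 → stop 3 → stop 5 → stop 4 → Hub: 7+20+27+24+19+6 = 103
Hub → stop 1 → stop 2 → stop 4 → stop 3 → stop 5 → Hub: 7+20+24+29+24+12 = 116
Hub → stop 1 → stop 2 → stop 4 → stop 5 → stop 3 → Hub: 7+20+24+17+21+19 = 108
Hub → stop 1 → stop 2 → stop 5 → stop 3 → stop 4 → Hub: 7+20+19+21+13+6 = 86
Hub → stop 1 → stop 2 → stop 5 → stop 4 → stop 3 → Hub: 7+20+19+19+29+19 = 113
Hub → stop 1 → stop 3 → stop 2 → stop 4 → stop 5 → Hub: 7+33+23+24+17+12 = 116
Hub → stop 1 → stop 3 → stop 2 → stop 5 → stop 4 → Hub: 7+33+23+19+19+6 = 107
Hub → stop 1 → stop 3 → stop 4 → stop 2 → stop 5 → Hub: 7+33+13+10+19+12 = 94
Hub → stop 1 → stop 3 → stop 4 → stop 5 → stop 2 → Hub: 7+33+13+17+7+5 = 82
Hub → stop 1 → stop 3 → stop 5 → stop 2 → stop 4 → Hub: 7+33+24+7+24+6 = 101
Hub → stop 1 → stop 3 → stop 5 → stop 4 → stop 2 → Hub: 7+33+24+19+10+5 = 98
Hub → stop 1 → stop 4 → stop 2 → stop 3 → stop 5 → Hub: 7+28+10+27+24+12 = 108
Hub → stop 1 → stop 4 → stop 2 → stop 5 → stop 3 → Hub: 7+28+10+19+21+19 = 104
… (106 more)
Hub → stop 2 → stop 1 → stop 5 → stop 3 → stop 4 → Hub: 4+3+16+21+13+6 = 63  ← best
The minimum is 63.
One optimal route: Hub → stop 2 → stop 1 → stop 5 → stop 3 → stop 4 → Hub.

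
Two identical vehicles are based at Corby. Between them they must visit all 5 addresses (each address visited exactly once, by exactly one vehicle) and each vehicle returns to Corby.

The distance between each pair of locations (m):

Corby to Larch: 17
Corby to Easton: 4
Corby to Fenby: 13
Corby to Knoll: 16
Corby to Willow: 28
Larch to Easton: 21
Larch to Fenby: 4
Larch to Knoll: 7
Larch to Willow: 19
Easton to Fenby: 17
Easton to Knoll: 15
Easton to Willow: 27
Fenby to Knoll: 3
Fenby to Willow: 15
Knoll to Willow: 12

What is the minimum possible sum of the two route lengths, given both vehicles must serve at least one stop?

There are 2^4 − 1 = 15 ways to divide the 5 stops into two non-empty groups. For each, the best each vehicle can do is its own shortest tour through its group:
  {Larch} + {Easton, Fenby, Knoll, Willow}: 34 + 59 = 93
  {Easton} + {Larch, Fenby, Knoll, Willow}: 8 + 64 = 72
  {Larch, Easton} + {Fenby, Knoll, Willow}: 42 + 56 = 98
  {Fenby} + {Larch, Easton, Knoll, Willow}: 26 + 67 = 93
  {Larch, Fenby} + {Easton, Knoll, Willow}: 34 + 59 = 93
  {Easton, Fenby} + {Larch, Knoll, Willow}: 34 + 64 = 98
  … (15 splits in total)
Best: vehicle 1 Corby → Easton → Corby = 8; vehicle 2 Corby → Larch → Fenby → Knoll → Willow → Corby = 64; combined 72.

Minimum combined distance: 72 m.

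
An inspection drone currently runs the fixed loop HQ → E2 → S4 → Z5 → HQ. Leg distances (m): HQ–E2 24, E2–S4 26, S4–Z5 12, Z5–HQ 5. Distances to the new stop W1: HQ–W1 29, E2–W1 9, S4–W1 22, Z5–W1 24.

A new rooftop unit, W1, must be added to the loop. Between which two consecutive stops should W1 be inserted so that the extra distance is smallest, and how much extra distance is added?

Insertion cost between consecutive stops i–j is d(i,W1) + d(W1,j) − d(i,j):
  between HQ and E2: 29 + 9 − 24 = 14
  between E2 and S4: 9 + 22 − 26 = 5
  between S4 and Z5: 22 + 24 − 12 = 34
  between Z5 and HQ: 24 + 29 − 5 = 48
Cheapest insertion is between E2 and S4, adding 5.
New total = 67 + 5 = 72.

Minimum extra distance: 5 m, inserting W1 between E2 and S4.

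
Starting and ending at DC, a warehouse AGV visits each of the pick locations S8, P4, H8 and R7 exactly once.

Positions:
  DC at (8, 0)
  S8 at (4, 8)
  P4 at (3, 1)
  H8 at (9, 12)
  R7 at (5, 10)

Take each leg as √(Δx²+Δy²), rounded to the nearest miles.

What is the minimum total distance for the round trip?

30 miles — the shortest possible round trip.

With 4 stops there are 4!/2 = 12 distinct round trips (a route and its reverse cost the same).
DC → S8 → P4 → H8 → R7 → DC: 9+7+13+4+10 = 43
DC → S8 → P4 → R7 → H8 → DC: 9+7+9+4+12 = 41
DC → S8 → H8 → P4 → R7 → DC: 9+6+13+9+10 = 47
DC → S8 → H8 → R7 → P4 → DC: 9+6+4+9+5 = 33
DC → S8 → R7 → P4 → H8 → DC: 9+2+9+13+12 = 45
DC → S8 → R7 → H8 → P4 → DC: 9+2+4+13+5 = 33
DC → P4 → S8 → H8 → R7 → DC: 5+7+6+4+10 = 32
DC → P4 → S8 → R7 → H8 → DC: 5+7+2+4+12 = 30
DC → P4 → H8 → S8 → R7 → DC: 5+13+6+2+10 = 36
DC → P4 → R7 → S8 → H8 → DC: 5+9+2+6+12 = 34
DC → H8 → S8 → P4 → R7 → DC: 12+6+7+9+10 = 44
DC → H8 → P4 → S8 → R7 → DC: 12+13+7+2+10 = 44
The minimum is 30.
One optimal route: DC → P4 → S8 → R7 → H8 → DC (or its reverse).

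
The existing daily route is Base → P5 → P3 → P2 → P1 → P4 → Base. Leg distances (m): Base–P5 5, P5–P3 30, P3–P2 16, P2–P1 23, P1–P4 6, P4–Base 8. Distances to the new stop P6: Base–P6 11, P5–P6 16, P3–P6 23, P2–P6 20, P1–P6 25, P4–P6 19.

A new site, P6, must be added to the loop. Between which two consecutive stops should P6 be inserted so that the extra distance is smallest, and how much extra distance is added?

Insertion cost between consecutive stops i–j is d(i,P6) + d(P6,j) − d(i,j):
  between Base and P5: 11 + 16 − 5 = 22
  between P5 and P3: 16 + 23 − 30 = 9
  between P3 and P2: 23 + 20 − 16 = 27
  between P2 and P1: 20 + 25 − 23 = 22
  between P1 and P4: 25 + 19 − 6 = 38
  between P4 and Base: 19 + 11 − 8 = 22
Cheapest insertion is between P5 and P3, adding 9.
New total = 88 + 9 = 97.

Minimum extra distance: 9 m, inserting P6 between P5 and P3.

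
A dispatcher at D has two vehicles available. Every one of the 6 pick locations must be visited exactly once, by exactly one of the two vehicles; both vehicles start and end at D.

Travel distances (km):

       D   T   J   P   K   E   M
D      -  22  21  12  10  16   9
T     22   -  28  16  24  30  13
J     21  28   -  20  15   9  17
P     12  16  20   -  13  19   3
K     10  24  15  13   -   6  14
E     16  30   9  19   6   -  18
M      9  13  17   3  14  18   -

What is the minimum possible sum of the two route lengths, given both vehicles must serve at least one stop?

Minimum combined distance: 96 km.

Check every non-empty split of the stops between the two vehicles; for each half take its own optimal tour:
  {T} + {J, P, K, E, M}: 44 + 57 = 101
  {J} + {T, P, K, E, M}: 42 + 73 = 115
  {T, J} + {P, K, E, M}: 71 + 47 = 118
  {P} + {T, J, K, E, M}: 24 + 75 = 99
  {T, P} + {J, K, E, M}: 50 + 51 = 101
  {J, P} + {T, K, E, M}: 53 + 68 = 121
  … (31 splits in total)
  {J, K, E} + {T, P, M}: 46 + 50 = 96  ← best
Best: vehicle 1 D → J → E → K → D = 46; vehicle 2 D → T → P → M → D = 50; combined 96.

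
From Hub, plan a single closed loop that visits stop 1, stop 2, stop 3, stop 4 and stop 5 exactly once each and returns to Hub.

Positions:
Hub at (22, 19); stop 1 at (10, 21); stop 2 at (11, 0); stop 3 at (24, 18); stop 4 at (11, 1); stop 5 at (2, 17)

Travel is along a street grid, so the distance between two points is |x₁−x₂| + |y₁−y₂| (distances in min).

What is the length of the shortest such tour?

Hub→stop 1→stop 2→stop 3→stop 4→stop 5→Hub: 14+22+31+30+25+22 = 144
Hub→stop 1→stop 2→stop 3→stop 5→stop 4→Hub: 14+22+31+23+25+29 = 144
Hub→stop 1→stop 2→stop 4→stop 3→stop 5→Hub: 14+22+1+30+23+22 = 112
Hub→stop 1→stop 2→stop 4→stop 5→stop 3→Hub: 14+22+1+25+23+3 = 88
Hub→stop 1→stop 2→stop 5→stop 3→stop 4→Hub: 14+22+26+23+30+29 = 144
Hub→stop 1→stop 2→stop 5→stop 4→stop 3→Hub: 14+22+26+25+30+3 = 120
Hub→stop 1→stop 3→stop 2→stop 4→stop 5→Hub: 14+17+31+1+25+22 = 110
Hub→stop 1→stop 3→stop 2→stop 5→stop 4→Hub: 14+17+31+26+25+29 = 142
Hub→stop 1→stop 3→stop 4→stop 2→stop 5→Hub: 14+17+30+1+26+22 = 110
Hub→stop 1→stop 3→stop 4→stop 5→stop 2→Hub: 14+17+30+25+26+30 = 142
Hub→stop 1→stop 3→stop 5→stop 2→stop 4→Hub: 14+17+23+26+1+29 = 110
Hub→stop 1→stop 3→stop 5→stop 4→stop 2→Hub: 14+17+23+25+1+30 = 110
Hub→stop 1→stop 4→stop 2→stop 3→stop 5→Hub: 14+21+1+31+23+22 = 112
Hub→stop 1→stop 4→stop 2→stop 5→stop 3→Hub: 14+21+1+26+23+3 = 88
… (46 more)
Hub→stop 1→stop 5→stop 2→stop 4→stop 3→Hub: 14+12+26+1+30+3 = 86  ← best
The minimum is 86.
One optimal route: Hub → stop 1 → stop 5 → stop 2 → stop 4 → stop 3 → Hub (or its reverse).

Shortest round trip = 86 min.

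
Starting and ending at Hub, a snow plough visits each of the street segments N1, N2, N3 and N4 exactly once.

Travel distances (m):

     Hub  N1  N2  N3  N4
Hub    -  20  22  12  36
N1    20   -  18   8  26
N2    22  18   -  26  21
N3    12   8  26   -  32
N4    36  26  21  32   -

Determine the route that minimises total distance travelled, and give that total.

89 m — the shortest possible round trip.

Hub - N1 - N2 - N3 - N4 - Hub: 20+18+26+32+36 = 132
Hub - N1 - N2 - N4 - N3 - Hub: 20+18+21+32+12 = 103
Hub - N1 - N3 - N2 - N4 - Hub: 20+8+26+21+36 = 111
Hub - N1 - N3 - N4 - N2 - Hub: 20+8+32+21+22 = 103
Hub - N1 - N4 - N2 - N3 - Hub: 20+26+21+26+12 = 105
Hub - N1 - N4 - N3 - N2 - Hub: 20+26+32+26+22 = 126
Hub - N2 - N1 - N3 - N4 - Hub: 22+18+8+32+36 = 116
Hub - N2 - N1 - N4 - N3 - Hub: 22+18+26+32+12 = 110
Hub - N2 - N3 - N1 - N4 - Hub: 22+26+8+26+36 = 118
Hub - N2 - N4 - N1 - N3 - Hub: 22+21+26+8+12 = 89
Hub - N3 - N1 - N2 - N4 - Hub: 12+8+18+21+36 = 95
Hub - N3 - N2 - N1 - N4 - Hub: 12+26+18+26+36 = 118
The minimum is 89.
One optimal route: Hub → N2 → N4 → N1 → N3 → Hub (or its reverse).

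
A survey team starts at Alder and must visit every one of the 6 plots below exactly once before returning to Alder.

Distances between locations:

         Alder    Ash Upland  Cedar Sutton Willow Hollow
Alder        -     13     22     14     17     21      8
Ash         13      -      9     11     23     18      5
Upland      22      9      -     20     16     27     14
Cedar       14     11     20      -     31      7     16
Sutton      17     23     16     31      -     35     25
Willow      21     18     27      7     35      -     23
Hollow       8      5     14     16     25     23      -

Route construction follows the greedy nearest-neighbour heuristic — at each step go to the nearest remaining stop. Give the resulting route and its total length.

From Alder: distances to unvisited — Hollow=8, Ash=13, Cedar=14, Sutton=17, Willow=21, Upland=22. Nearest is Hollow (8).
From Hollow: distances to unvisited — Ash=5, Upland=14, Cedar=16, Willow=23, Sutton=25. Nearest is Ash (5).
From Ash: distances to unvisited — Upland=9, Cedar=11, Willow=18, Sutton=23. Nearest is Upland (9).
From Upland: distances to unvisited — Sutton=16, Cedar=20, Willow=27. Nearest is Sutton (16).
From Sutton: distances to unvisited — Cedar=31, Willow=35. Nearest is Cedar (31).
From Cedar: distances to unvisited — Willow=7. Nearest is Willow (7).
Return Willow→Alder: 21.
Total = 8 + 5 + 9 + 16 + 31 + 7 + 21 = 97.

97 along Alder → Hollow → Ash → Upland → Sutton → Cedar → Willow → Alder.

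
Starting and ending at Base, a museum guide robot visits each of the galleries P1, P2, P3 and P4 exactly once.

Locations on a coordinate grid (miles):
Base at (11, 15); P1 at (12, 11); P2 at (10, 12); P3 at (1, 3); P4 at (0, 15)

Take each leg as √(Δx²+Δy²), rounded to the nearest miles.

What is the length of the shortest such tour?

42 miles — the shortest possible round trip.

There are 12 distinct closed tours to check (reversals are equivalent).
Base → P1 → P2 → P3 → P4 → Base: 4+2+13+12+11 = 42
Base → P1 → P2 → P4 → P3 → Base: 4+2+10+12+16 = 44
Base → P1 → P3 → P2 → P4 → Base: 4+14+13+10+11 = 52
Base → P1 → P3 → P4 → P2 → Base: 4+14+12+10+3 = 43
Base → P1 → P4 → P2 → P3 → Base: 4+13+10+13+16 = 56
Base → P1 → P4 → P3 → P2 → Base: 4+13+12+13+3 = 45
Base → P2 → P1 → P3 → P4 → Base: 3+2+14+12+11 = 42
Base → P2 → P1 → P4 → P3 → Base: 3+2+13+12+16 = 46
Base → P2 → P3 → P1 → P4 → Base: 3+13+14+13+11 = 54
Base → P2 → P4 → P1 → P3 → Base: 3+10+13+14+16 = 56
Base → P3 → P1 → P2 → P4 → Base: 16+14+2+10+11 = 53
Base → P3 → P2 → P1 → P4 → Base: 16+13+2+13+11 = 55
The minimum is 42.
One optimal route: Base → P1 → P2 → P3 → P4 → Base (or its reverse).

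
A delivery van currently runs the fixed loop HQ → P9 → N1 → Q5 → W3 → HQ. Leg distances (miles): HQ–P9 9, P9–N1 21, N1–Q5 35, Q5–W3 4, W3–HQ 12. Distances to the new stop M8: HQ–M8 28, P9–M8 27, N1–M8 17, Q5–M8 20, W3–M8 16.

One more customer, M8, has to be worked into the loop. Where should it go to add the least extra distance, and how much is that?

Minimum extra distance: 2 miles, inserting M8 between N1 and Q5.

Insertion cost between consecutive stops i–j is d(i,M8) + d(M8,j) − d(i,j):
  between HQ and P9: 28 + 27 − 9 = 46
  between P9 and N1: 27 + 17 − 21 = 23
  between N1 and Q5: 17 + 20 − 35 = 2
  between Q5 and W3: 20 + 16 − 4 = 32
  between W3 and HQ: 16 + 28 − 12 = 32
Cheapest insertion is between N1 and Q5, adding 2.
New total = 81 + 2 = 83.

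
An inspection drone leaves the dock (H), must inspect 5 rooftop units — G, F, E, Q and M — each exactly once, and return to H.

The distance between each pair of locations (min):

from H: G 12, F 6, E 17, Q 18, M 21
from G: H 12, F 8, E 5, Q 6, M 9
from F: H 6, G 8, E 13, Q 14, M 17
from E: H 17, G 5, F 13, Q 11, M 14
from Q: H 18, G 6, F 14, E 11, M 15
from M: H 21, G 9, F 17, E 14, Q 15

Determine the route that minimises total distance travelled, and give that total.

Minimum total distance: 66 min.

With 5 stops there are 5!/2 = 60 distinct round trips (a route and its reverse cost the same).
H → G → F → E → Q → M → H: 12+8+13+11+15+21 = 80
H → G → F → E → M → Q → H: 12+8+13+14+15+18 = 80
H → G → F → Q → E → M → H: 12+8+14+11+14+21 = 80
H → G → F → Q → M → E → H: 12+8+14+15+14+17 = 80
H → G → F → M → E → Q → H: 12+8+17+14+11+18 = 80
H → G → F → M → Q → E → H: 12+8+17+15+11+17 = 80
H → G → E → F → Q → M → H: 12+5+13+14+15+21 = 80
H → G → E → F → M → Q → H: 12+5+13+17+15+18 = 80
H → G → E → Q → F → M → H: 12+5+11+14+17+21 = 80
H → G → E → Q → M → F → H: 12+5+11+15+17+6 = 66
H → G → E → M → F → Q → H: 12+5+14+17+14+18 = 80
H → G → E → M → Q → F → H: 12+5+14+15+14+6 = 66
H → G → Q → F → E → M → H: 12+6+14+13+14+21 = 80
H → G → Q → F → M → E → H: 12+6+14+17+14+17 = 80
… (46 more)
The minimum is 66.
One optimal route: H → G → E → Q → M → F → H (or its reverse).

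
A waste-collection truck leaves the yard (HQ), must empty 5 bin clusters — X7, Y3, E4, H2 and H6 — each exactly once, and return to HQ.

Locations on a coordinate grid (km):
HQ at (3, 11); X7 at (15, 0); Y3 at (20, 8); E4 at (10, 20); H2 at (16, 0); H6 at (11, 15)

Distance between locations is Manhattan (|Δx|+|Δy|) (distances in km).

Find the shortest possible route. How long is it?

Shortest round trip = 74 km.

There are 60 distinct closed tours to check (reversals are equivalent).
HQ → X7 → Y3 → E4 → H2 → H6 → HQ: 23+13+22+26+20+12 = 116
HQ → X7 → Y3 → E4 → H6 → H2 → HQ: 23+13+22+6+20+24 = 108
HQ → X7 → Y3 → H2 → E4 → H6 → HQ: 23+13+12+26+6+12 = 92
HQ → X7 → Y3 → H2 → H6 → E4 → HQ: 23+13+12+20+6+16 = 90
HQ → X7 → Y3 → H6 → E4 → H2 → HQ: 23+13+16+6+26+24 = 108
HQ → X7 → Y3 → H6 → H2 → E4 → HQ: 23+13+16+20+26+16 = 114
HQ → X7 → E4 → Y3 → H2 → H6 → HQ: 23+25+22+12+20+12 = 114
HQ → X7 → E4 → Y3 → H6 → H2 → HQ: 23+25+22+16+20+24 = 130
HQ → X7 → E4 → H2 → Y3 → H6 → HQ: 23+25+26+12+16+12 = 114
HQ → X7 → E4 → H2 → H6 → Y3 → HQ: 23+25+26+20+16+20 = 130
HQ → X7 → E4 → H6 → Y3 → H2 → HQ: 23+25+6+16+12+24 = 106
HQ → X7 → E4 → H6 → H2 → Y3 → HQ: 23+25+6+20+12+20 = 106
HQ → X7 → H2 → Y3 → E4 → H6 → HQ: 23+1+12+22+6+12 = 76
HQ → X7 → H2 → Y3 → H6 → E4 → HQ: 23+1+12+16+6+16 = 74
… (46 more)
The minimum is 74.
One optimal route: HQ → X7 → H2 → Y3 → H6 → E4 → HQ (or its reverse).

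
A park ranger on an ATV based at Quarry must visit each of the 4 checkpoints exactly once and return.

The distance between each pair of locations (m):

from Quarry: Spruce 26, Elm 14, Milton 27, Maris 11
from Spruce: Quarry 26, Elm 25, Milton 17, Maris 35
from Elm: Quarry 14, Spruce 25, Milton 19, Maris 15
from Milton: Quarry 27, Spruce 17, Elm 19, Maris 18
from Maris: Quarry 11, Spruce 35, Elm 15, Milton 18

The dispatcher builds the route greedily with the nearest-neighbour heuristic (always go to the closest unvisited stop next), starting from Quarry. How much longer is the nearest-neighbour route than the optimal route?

From Quarry: Maris=11, Elm=14, Spruce=26, Milton=27 → choose Maris (11).
From Maris: Elm=15, Milton=18, Spruce=35 → choose Elm (15).
From Elm: Milton=19, Spruce=25 → choose Milton (19).
From Milton: Spruce=17 → choose Spruce (17).
NN route Quarry → Maris → Elm → Milton → Spruce → Quarry costs 88.
Optimal: Quarry → Elm → Spruce → Milton → Maris → Quarry costs 85 (by enumerating all 12 distinct tours).
Excess = 88 − 85 = 3.

3 m longer than the optimal tour.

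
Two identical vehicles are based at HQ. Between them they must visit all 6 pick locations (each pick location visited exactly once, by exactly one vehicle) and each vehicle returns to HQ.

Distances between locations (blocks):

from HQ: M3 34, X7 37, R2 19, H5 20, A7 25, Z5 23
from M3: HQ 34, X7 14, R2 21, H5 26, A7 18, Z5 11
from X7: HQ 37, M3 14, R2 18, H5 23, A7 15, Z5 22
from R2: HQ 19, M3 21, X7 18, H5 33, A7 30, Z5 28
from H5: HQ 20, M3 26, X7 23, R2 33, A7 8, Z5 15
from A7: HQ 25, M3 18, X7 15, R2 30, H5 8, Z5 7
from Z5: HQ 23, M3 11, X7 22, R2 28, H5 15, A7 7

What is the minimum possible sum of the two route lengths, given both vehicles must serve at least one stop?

Minimum combined distance: 129 blocks.

Try each way of splitting the stops between the two vehicles (each non-empty) and, for each split, find the best tour for each vehicle:
  {M3} + {X7, R2, H5, A7, Z5}: 68 + 94 = 162
  {X7} + {M3, R2, H5, A7, Z5}: 74 + 86 = 160
  {M3, X7} + {R2, H5, A7, Z5}: 85 + 82 = 167
  {R2} + {M3, X7, H5, A7, Z5}: 38 + 91 = 129
  {M3, R2} + {X7, H5, A7, Z5}: 74 + 88 = 162
  {X7, R2} + {M3, H5, A7, Z5}: 74 + 80 = 154
  … (31 splits in total)
Best: vehicle 1 HQ → R2 → HQ = 38; vehicle 2 HQ → H5 → A7 → X7 → M3 → Z5 → HQ = 91; combined 129.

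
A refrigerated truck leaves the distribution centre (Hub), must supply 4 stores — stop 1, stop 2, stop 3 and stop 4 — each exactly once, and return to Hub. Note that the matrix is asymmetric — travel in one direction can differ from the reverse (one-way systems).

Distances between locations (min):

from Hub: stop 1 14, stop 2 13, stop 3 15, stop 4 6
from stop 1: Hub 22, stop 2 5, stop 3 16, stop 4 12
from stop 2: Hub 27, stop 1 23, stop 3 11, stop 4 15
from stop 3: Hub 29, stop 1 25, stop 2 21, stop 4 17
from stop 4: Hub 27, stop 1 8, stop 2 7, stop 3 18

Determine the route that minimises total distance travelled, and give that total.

Minimum total distance: 59 min.

Hub→stop 1→stop 2→stop 3→stop 4→Hub: 14+5+11+17+27 = 74
Hub→stop 1→stop 2→stop 4→stop 3→Hub: 14+5+15+18+29 = 81
Hub→stop 1→stop 3→stop 2→stop 4→Hub: 14+16+21+15+27 = 93
Hub→stop 1→stop 3→stop 4→stop 2→Hub: 14+16+17+7+27 = 81
Hub→stop 1→stop 4→stop 2→stop 3→Hub: 14+12+7+11+29 = 73
Hub→stop 1→stop 4→stop 3→stop 2→Hub: 14+12+18+21+27 = 92
Hub→stop 2→stop 1→stop 3→stop 4→Hub: 13+23+16+17+27 = 96
Hub→stop 2→stop 1→stop 4→stop 3→Hub: 13+23+12+18+29 = 95
Hub→stop 2→stop 3→stop 1→stop 4→Hub: 13+11+25+12+27 = 88
Hub→stop 2→stop 3→stop 4→stop 1→Hub: 13+11+17+8+22 = 71
Hub→stop 2→stop 4→stop 1→stop 3→Hub: 13+15+8+16+29 = 81
Hub→stop 2→stop 4→stop 3→stop 1→Hub: 13+15+18+25+22 = 93
Hub→stop 3→stop 1→stop 2→stop 4→Hub: 15+25+5+15+27 = 87
Hub→stop 3→stop 1→stop 4→stop 2→Hub: 15+25+12+7+27 = 86
… (10 more)
Hub→stop 4→stop 1→stop 2→stop 3→Hub: 6+8+5+11+29 = 59  ← best
The minimum is 59.
One optimal route: Hub → stop 4 → stop 1 → stop 2 → stop 3 → Hub.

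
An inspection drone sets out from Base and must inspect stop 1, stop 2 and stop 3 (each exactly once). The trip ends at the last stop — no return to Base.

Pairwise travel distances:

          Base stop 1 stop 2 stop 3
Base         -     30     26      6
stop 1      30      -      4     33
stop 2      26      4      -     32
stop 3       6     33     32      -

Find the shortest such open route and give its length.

There are 3! = 6 possible orderings.
Base → stop 1 → stop 2 → stop 3: 30+4+32 = 66
Base → stop 1 → stop 3 → stop 2: 30+33+32 = 95
Base → stop 2 → stop 1 → stop 3: 26+4+33 = 63
Base → stop 2 → stop 3 → stop 1: 26+32+33 = 91
Base → stop 3 → stop 1 → stop 2: 6+33+4 = 43
Base → stop 3 → stop 2 → stop 1: 6+32+4 = 42
The minimum is 42.
One shortest path: Base → stop 3 → stop 2 → stop 1.

42 — the minimum one-way total.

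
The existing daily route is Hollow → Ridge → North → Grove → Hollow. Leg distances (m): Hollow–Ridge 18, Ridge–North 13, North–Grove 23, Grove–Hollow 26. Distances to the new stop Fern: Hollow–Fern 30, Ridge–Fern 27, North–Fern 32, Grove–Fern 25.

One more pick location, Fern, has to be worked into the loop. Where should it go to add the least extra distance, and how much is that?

Insertion cost between consecutive stops i–j is d(i,Fern) + d(Fern,j) − d(i,j):
  between Hollow and Ridge: 30 + 27 − 18 = 39
  between Ridge and North: 27 + 32 − 13 = 46
  between North and Grove: 32 + 25 − 23 = 34
  between Grove and Hollow: 25 + 30 − 26 = 29
Cheapest insertion is between Grove and Hollow, adding 29.
New total = 80 + 29 = 109.

Adding 29 m by placing Fern on the Grove–Hollow leg.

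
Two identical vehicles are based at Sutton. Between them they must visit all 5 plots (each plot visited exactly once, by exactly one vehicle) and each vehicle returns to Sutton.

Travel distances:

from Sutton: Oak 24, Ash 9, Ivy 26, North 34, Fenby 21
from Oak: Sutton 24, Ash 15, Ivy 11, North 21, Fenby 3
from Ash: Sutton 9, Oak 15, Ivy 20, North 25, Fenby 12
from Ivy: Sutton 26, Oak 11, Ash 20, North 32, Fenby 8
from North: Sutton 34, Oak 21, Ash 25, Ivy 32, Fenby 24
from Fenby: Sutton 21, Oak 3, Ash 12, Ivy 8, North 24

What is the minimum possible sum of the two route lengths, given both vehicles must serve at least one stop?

Check every non-empty split of the stops between the two vehicles; for each half take its own optimal tour:
  {Oak} + {Ash, Ivy, North, Fenby}: 48 + 92 = 140
  {Ash} + {Oak, Ivy, North, Fenby}: 18 + 92 = 110
  {Oak, Ash} + {Ivy, North, Fenby}: 48 + 92 = 140
  {Ivy} + {Oak, Ash, North, Fenby}: 52 + 79 = 131
  {Oak, Ivy} + {Ash, North, Fenby}: 61 + 79 = 140
  {Ash, Ivy} + {Oak, North, Fenby}: 55 + 79 = 134
  … (15 splits in total)
Best: vehicle 1 Sutton → Ash → Sutton = 18; vehicle 2 Sutton → Ivy → Fenby → Oak → North → Sutton = 92; combined 110.

Minimum combined distance: 110.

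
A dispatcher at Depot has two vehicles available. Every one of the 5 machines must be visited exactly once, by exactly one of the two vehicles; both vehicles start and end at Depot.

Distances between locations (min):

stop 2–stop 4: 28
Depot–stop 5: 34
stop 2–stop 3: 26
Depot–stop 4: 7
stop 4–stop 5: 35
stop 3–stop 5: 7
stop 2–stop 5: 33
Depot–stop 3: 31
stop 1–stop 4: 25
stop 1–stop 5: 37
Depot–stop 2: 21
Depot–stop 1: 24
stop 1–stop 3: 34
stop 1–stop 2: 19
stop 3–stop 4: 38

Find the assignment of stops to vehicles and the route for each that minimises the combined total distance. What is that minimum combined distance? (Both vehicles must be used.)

Minimum combined distance: 124 min.

There are 2^4 − 1 = 15 ways to divide the 5 stops into two non-empty groups. For each, the best each vehicle can do is its own shortest tour through its group:
  {stop 1} + {stop 2, stop 3, stop 4, stop 5}: 48 + 96 = 144
  {stop 2} + {stop 1, stop 3, stop 4, stop 5}: 42 + 107 = 149
  {stop 1, stop 2} + {stop 3, stop 4, stop 5}: 64 + 80 = 144
  {stop 3} + {stop 1, stop 2, stop 4, stop 5}: 62 + 118 = 180
  {stop 1, stop 3} + {stop 2, stop 4, stop 5}: 89 + 96 = 185
  {stop 2, stop 3} + {stop 1, stop 4, stop 5}: 78 + 103 = 181
  … (15 splits in total)
  {stop 4} + {stop 1, stop 2, stop 3, stop 5}: 14 + 110 = 124  ← best
Best: vehicle 1 Depot → stop 4 → Depot = 14; vehicle 2 Depot → stop 1 → stop 2 → stop 3 → stop 5 → Depot = 110; combined 124.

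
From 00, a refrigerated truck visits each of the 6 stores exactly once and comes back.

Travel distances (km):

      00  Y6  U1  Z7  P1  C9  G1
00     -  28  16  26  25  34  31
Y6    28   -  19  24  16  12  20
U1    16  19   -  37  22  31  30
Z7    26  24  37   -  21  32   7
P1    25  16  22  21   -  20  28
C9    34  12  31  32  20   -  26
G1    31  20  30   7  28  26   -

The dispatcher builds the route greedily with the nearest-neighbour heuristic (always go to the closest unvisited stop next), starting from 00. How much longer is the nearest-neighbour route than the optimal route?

The nearest-neighbour route is 3 km longer than optimal.

00: U1=16, P1=25, Z7=26, Y6=28, G1=31, C9=34 ⇒ U1
U1: Y6=19, P1=22, G1=30, C9=31, Z7=37 ⇒ Y6
Y6: C9=12, P1=16, G1=20, Z7=24 ⇒ C9
C9: P1=20, G1=26, Z7=32 ⇒ P1
P1: Z7=21, G1=28 ⇒ Z7
Z7: G1=7 ⇒ G1
NN route 00 → U1 → Y6 → C9 → P1 → Z7 → G1 → 00 costs 126.
Optimal: 00 → U1 → P1 → C9 → Y6 → G1 → Z7 → 00 costs 123 (by enumerating all 360 distinct tours).
Excess = 126 − 123 = 3.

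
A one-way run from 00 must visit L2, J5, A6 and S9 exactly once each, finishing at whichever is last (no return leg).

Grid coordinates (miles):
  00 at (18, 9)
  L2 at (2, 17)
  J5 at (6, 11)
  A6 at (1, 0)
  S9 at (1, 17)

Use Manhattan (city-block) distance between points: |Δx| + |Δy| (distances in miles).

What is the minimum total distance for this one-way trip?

There are 4! = 24 possible orderings.
00→L2→J5→A6→S9: 24+10+16+17 = 67
00→L2→J5→S9→A6: 24+10+11+17 = 62
00→L2→A6→J5→S9: 24+18+16+11 = 69
00→L2→A6→S9→J5: 24+18+17+11 = 70
00→L2→S9→J5→A6: 24+1+11+16 = 52
00→L2→S9→A6→J5: 24+1+17+16 = 58
00→J5→L2→A6→S9: 14+10+18+17 = 59
00→J5→L2→S9→A6: 14+10+1+17 = 42
00→J5→A6→L2→S9: 14+16+18+1 = 49
00→J5→A6→S9→L2: 14+16+17+1 = 48
00→J5→S9→L2→A6: 14+11+1+18 = 44
00→J5→S9→A6→L2: 14+11+17+18 = 60
00→A6→L2→J5→S9: 26+18+10+11 = 65
00→A6→L2→S9→J5: 26+18+1+11 = 56
… (10 more)
The minimum is 42.
One shortest path: 00 → J5 → L2 → S9 → A6.

Minimum one-way distance = 42 miles.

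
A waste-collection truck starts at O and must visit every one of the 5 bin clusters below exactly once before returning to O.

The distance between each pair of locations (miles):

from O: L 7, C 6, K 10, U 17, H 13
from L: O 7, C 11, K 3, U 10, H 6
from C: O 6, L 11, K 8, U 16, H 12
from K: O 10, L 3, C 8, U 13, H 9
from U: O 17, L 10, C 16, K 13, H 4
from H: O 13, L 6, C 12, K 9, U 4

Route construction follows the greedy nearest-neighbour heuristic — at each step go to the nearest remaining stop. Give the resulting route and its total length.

From O: distances to unvisited — C=6, L=7, K=10, H=13, U=17. Nearest is C (6).
From C: distances to unvisited — K=8, L=11, H=12, U=16. Nearest is K (8).
From K: distances to unvisited — L=3, H=9, U=13. Nearest is L (3).
From L: distances to unvisited — H=6, U=10. Nearest is H (6).
From H: distances to unvisited — U=4. Nearest is U (4).
Return U→O: 17.
Total = 6 + 8 + 3 + 6 + 4 + 17 = 44.

44 miles along O → C → K → L → H → U → O.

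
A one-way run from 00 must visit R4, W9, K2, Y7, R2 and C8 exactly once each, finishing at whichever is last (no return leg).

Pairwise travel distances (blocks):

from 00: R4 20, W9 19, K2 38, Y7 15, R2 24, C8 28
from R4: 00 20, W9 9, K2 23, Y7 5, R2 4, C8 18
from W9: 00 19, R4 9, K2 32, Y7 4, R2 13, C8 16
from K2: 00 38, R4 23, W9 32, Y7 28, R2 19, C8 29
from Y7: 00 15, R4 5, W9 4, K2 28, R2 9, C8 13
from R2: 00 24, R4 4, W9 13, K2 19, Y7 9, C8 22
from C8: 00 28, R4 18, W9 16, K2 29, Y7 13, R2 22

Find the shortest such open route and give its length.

76 blocks — the minimum one-way total.

There are 6! = 720 possible orderings.
00 - R4 - W9 - K2 - Y7 - R2 - C8: 20+9+32+28+9+22 = 120
00 - R4 - W9 - K2 - Y7 - C8 - R2: 20+9+32+28+13+22 = 124
00 - R4 - W9 - K2 - R2 - Y7 - C8: 20+9+32+19+9+13 = 102
00 - R4 - W9 - K2 - R2 - C8 - Y7: 20+9+32+19+22+13 = 115
00 - R4 - W9 - K2 - C8 - Y7 - R2: 20+9+32+29+13+9 = 112
00 - R4 - W9 - K2 - C8 - R2 - Y7: 20+9+32+29+22+9 = 121
00 - R4 - W9 - Y7 - K2 - R2 - C8: 20+9+4+28+19+22 = 102
00 - R4 - W9 - Y7 - K2 - C8 - R2: 20+9+4+28+29+22 = 112
… (712 more)
00 - W9 - C8 - Y7 - R4 - R2 - K2: 19+16+13+5+4+19 = 76  ← best
The minimum is 76.
One shortest path: 00 → W9 → C8 → Y7 → R4 → R2 → K2.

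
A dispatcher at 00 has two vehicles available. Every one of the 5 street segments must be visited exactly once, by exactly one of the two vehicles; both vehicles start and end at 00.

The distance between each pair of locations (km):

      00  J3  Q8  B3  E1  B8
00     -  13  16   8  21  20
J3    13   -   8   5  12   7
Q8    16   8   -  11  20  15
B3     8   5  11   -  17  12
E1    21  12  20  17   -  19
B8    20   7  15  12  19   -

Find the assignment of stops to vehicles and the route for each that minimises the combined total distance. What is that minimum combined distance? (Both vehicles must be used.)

There are 2^4 − 1 = 15 ways to divide the 5 stops into two non-empty groups. For each, the best each vehicle can do is its own shortest tour through its group:
  {J3} + {Q8, B3, E1, B8}: 26 + 74 = 100
  {Q8} + {J3, B3, E1, B8}: 32 + 60 = 92
  {J3, Q8} + {B3, E1, B8}: 37 + 60 = 97
  {B3} + {J3, Q8, E1, B8}: 16 + 71 = 87
  {J3, B3} + {Q8, E1, B8}: 26 + 71 = 97
  {Q8, B3} + {J3, E1, B8}: 35 + 60 = 95
  … (15 splits in total)
Best: vehicle 1 00 → B3 → 00 = 16; vehicle 2 00 → Q8 → J3 → B8 → E1 → 00 = 71; combined 87.

Minimum combined distance: 87 km.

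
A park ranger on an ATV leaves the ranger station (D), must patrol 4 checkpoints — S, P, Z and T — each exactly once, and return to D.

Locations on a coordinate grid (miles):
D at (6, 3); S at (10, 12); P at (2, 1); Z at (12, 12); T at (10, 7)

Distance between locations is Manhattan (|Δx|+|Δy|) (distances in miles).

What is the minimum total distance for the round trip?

D - S - P - Z - T - D: 13+19+21+7+8 = 68
D - S - P - T - Z - D: 13+19+14+7+15 = 68
D - S - Z - P - T - D: 13+2+21+14+8 = 58
D - S - Z - T - P - D: 13+2+7+14+6 = 42
D - S - T - P - Z - D: 13+5+14+21+15 = 68
D - S - T - Z - P - D: 13+5+7+21+6 = 52
D - P - S - Z - T - D: 6+19+2+7+8 = 42
D - P - S - T - Z - D: 6+19+5+7+15 = 52
D - P - Z - S - T - D: 6+21+2+5+8 = 42
D - P - T - S - Z - D: 6+14+5+2+15 = 42
D - Z - S - P - T - D: 15+2+19+14+8 = 58
D - Z - P - S - T - D: 15+21+19+5+8 = 68
The minimum is 42.
One optimal route: D → S → Z → T → P → D (or its reverse).

Shortest round trip = 42 miles.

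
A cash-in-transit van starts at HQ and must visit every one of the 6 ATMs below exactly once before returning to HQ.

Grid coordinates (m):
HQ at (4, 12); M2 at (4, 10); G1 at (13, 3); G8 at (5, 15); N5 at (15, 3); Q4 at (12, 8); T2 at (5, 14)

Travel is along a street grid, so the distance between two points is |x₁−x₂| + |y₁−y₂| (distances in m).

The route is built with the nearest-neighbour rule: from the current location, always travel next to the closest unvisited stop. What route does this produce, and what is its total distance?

50 m along HQ → M2 → T2 → G8 → Q4 → G1 → N5 → HQ.

HQ → [M2:2 / T2:3 / G8:4 / Q4:12 / G1:18 / N5:20] → M2 (2)
M2 → [T2:5 / G8:6 / Q4:10 / G1:16 / N5:18] → T2 (5)
T2 → [G8:1 / Q4:13 / G1:19 / N5:21] → G8 (1)
G8 → [Q4:14 / G1:20 / N5:22] → Q4 (14)
Q4 → [G1:6 / N5:8] → G1 (6)
G1 → [N5:2] → N5 (2)
Return N5→HQ: 20.
Total = 2 + 5 + 1 + 14 + 6 + 2 + 20 = 50.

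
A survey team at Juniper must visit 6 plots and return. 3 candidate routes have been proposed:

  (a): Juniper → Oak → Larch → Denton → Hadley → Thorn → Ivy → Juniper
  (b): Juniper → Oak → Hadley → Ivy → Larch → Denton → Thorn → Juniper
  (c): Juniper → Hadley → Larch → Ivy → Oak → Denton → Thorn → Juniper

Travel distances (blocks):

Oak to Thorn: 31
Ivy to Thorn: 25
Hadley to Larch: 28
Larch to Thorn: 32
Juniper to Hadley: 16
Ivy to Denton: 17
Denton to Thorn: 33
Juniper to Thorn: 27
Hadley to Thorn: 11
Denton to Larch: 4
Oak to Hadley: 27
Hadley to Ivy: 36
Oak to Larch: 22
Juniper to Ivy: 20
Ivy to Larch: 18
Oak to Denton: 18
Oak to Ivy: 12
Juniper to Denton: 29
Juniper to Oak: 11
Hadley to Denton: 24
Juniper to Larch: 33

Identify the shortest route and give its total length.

(a): 11 + 22 + 4 + 24 + 11 + 25 + 20 = 117
(b): 11 + 27 + 36 + 18 + 4 + 33 + 27 = 156
(c): 16 + 28 + 18 + 12 + 18 + 33 + 27 = 152

117 blocks — (a) is the shortest.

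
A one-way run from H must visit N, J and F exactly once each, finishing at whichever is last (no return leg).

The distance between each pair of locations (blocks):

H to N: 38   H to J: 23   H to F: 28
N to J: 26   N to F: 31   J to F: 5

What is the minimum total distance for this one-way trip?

There are 3! = 6 possible orderings.
H→N→J→F: 38+26+5 = 69
H→N→F→J: 38+31+5 = 74
H→J→N→F: 23+26+31 = 80
H→J→F→N: 23+5+31 = 59
H→F→N→J: 28+31+26 = 85
H→F→J→N: 28+5+26 = 59
The minimum is 59.
One shortest path: H → J → F → N.

Shortest open route: 59 blocks.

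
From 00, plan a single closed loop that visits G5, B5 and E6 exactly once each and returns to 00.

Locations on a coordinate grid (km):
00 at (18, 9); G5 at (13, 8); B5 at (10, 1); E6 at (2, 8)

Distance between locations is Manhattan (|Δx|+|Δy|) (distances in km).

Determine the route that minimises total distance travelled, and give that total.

There are 3 distinct closed tours to check (reversals are equivalent).
00→G5→B5→E6→00: 6+10+15+17 = 48
00→G5→E6→B5→00: 6+11+15+16 = 48
00→B5→G5→E6→00: 16+10+11+17 = 54
The minimum is 48.
One optimal route: 00 → G5 → B5 → E6 → 00 (or its reverse).

Shortest round trip = 48 km.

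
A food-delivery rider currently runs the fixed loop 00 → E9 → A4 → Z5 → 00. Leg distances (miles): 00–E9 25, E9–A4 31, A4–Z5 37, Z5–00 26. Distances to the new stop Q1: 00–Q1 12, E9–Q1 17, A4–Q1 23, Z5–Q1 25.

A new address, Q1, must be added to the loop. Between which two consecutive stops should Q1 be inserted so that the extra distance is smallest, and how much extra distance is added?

+4 miles — insert Q1 between 00 and E9.

Insertion cost between consecutive stops i–j is d(i,Q1) + d(Q1,j) − d(i,j):
  between 00 and E9: 12 + 17 − 25 = 4
  between E9 and A4: 17 + 23 − 31 = 9
  between A4 and Z5: 23 + 25 − 37 = 11
  between Z5 and 00: 25 + 12 − 26 = 11
Cheapest insertion is between 00 and E9, adding 4.
New total = 119 + 4 = 123.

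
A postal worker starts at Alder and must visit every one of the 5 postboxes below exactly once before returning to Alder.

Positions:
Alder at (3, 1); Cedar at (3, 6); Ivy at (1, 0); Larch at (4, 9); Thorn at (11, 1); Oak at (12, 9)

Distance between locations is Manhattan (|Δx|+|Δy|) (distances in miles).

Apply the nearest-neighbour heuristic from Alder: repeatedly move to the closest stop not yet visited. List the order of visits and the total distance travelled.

From Alder: distances to unvisited — Ivy=3, Cedar=5, Thorn=8, Larch=9, Oak=17. Nearest is Ivy (3).
From Ivy: distances to unvisited — Cedar=8, Thorn=11, Larch=12, Oak=20. Nearest is Cedar (8).
From Cedar: distances to unvisited — Larch=4, Oak=12, Thorn=13. Nearest is Larch (4).
From Larch: distances to unvisited — Oak=8, Thorn=15. Nearest is Oak (8).
From Oak: distances to unvisited — Thorn=9. Nearest is Thorn (9).
Return Thorn→Alder: 8.
Total = 3 + 8 + 4 + 8 + 9 + 8 = 40.

Total distance 40 miles via the nearest-neighbour route Alder → Ivy → Cedar → Larch → Oak → Thorn → Alder.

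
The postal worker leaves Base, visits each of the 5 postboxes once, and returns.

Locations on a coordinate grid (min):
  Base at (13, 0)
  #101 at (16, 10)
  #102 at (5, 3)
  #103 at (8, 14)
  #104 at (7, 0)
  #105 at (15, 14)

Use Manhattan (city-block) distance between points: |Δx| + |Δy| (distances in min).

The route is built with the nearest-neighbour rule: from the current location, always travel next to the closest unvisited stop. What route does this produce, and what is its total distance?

50 min along Base → #104 → #102 → #103 → #105 → #101 → Base.

Base → [#104:6 / #102:11 / #101:13 / #105:16 / #103:19] → #104 (6)
#104 → [#102:5 / #103:15 / #101:19 / #105:22] → #102 (5)
#102 → [#103:14 / #101:18 / #105:21] → #103 (14)
#103 → [#105:7 / #101:12] → #105 (7)
#105 → [#101:5] → #101 (5)
Return #101→Base: 13.
Total = 6 + 5 + 14 + 7 + 5 + 13 = 50.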